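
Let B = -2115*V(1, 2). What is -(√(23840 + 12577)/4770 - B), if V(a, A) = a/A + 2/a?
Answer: -10575/2 - √36417/4770 ≈ -5287.5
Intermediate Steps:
V(a, A) = 2/a + a/A
B = -10575/2 (B = -2115*(2/1 + 1/2) = -2115*(2*1 + 1*(½)) = -2115*(2 + ½) = -2115*5/2 = -10575/2 ≈ -5287.5)
-(√(23840 + 12577)/4770 - B) = -(√(23840 + 12577)/4770 - 1*(-10575/2)) = -(√36417*(1/4770) + 10575/2) = -(√36417/4770 + 10575/2) = -(10575/2 + √36417/4770) = -10575/2 - √36417/4770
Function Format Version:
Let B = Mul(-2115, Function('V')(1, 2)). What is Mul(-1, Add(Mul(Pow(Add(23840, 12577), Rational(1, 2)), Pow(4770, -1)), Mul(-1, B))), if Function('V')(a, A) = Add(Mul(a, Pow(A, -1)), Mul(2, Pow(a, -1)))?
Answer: Add(Rational(-10575, 2), Mul(Rational(-1, 4770), Pow(36417, Rational(1, 2)))) ≈ -5287.5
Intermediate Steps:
Function('V')(a, A) = Add(Mul(2, Pow(a, -1)), Mul(a, Pow(A, -1)))
B = Rational(-10575, 2) (B = Mul(-2115, Add(Mul(2, Pow(1, -1)), Mul(1, Pow(2, -1)))) = Mul(-2115, Add(Mul(2, 1), Mul(1, Rational(1, 2)))) = Mul(-2115, Add(2, Rational(1, 2))) = Mul(-2115, Rational(5, 2)) = Rational(-10575, 2) ≈ -5287.5)
Mul(-1, Add(Mul(Pow(Add(23840, 12577), Rational(1, 2)), Pow(4770, -1)), Mul(-1, B))) = Mul(-1, Add(Mul(Pow(Add(23840, 12577), Rational(1, 2)), Pow(4770, -1)), Mul(-1, Rational(-10575, 2)))) = Mul(-1, Add(Mul(Pow(36417, Rational(1, 2)), Rational(1, 4770)), Rational(10575, 2))) = Mul(-1, Add(Mul(Rational(1, 4770), Pow(36417, Rational(1, 2))), Rational(10575, 2))) = Mul(-1, Add(Rational(10575, 2), Mul(Rational(1, 4770), Pow(36417, Rational(1, 2))))) = Add(Rational(-10575, 2), Mul(Rational(-1, 4770), Pow(36417, Rational(1, 2))))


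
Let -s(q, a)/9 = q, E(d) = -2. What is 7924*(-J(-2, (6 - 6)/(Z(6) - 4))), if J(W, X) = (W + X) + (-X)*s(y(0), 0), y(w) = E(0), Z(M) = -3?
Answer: 15848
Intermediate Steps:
y(w) = -2
s(q, a) = -9*q
J(W, X) = W - 17*X (J(W, X) = (W + X) + (-X)*(-9*(-2)) = (W + X) - X*18 = (W + X) - 18*X = W - 17*X)
7924*(-J(-2, (6 - 6)/(Z(6) - 4))) = 7924*(-(-2 - 17*(6 - 6)/(-3 - 4))) = 7924*(-(-2 - 0/(-7))) = 7924*(-(-2 - 0*(-1)/7)) = 7924*(-(-2 - 17*0)) = 7924*(-(-2 + 0)) = 7924*(-1*(-2)) = 7924*2 = 15848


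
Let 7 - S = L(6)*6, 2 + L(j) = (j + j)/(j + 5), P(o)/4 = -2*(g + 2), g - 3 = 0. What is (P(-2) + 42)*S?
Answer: 274/11 ≈ 24.909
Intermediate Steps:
g = 3 (g = 3 + 0 = 3)
P(o) = -40 (P(o) = 4*(-2*(3 + 2)) = 4*(-2*5) = 4*(-10) = -40)
L(j) = -2 + 2*j/(5 + j) (L(j) = -2 + (j + j)/(j + 5) = -2 + (2*j)/(5 + j) = -2 + 2*j/(5 + j))
S = 137/11 (S = 7 - (-10/(5 + 6))*6 = 7 - (-10/11)*6 = 7 - (-10*1/11)*6 = 7 - (-10)*6/11 = 7 - 1*(-60/11) = 7 + 60/11 = 137/11 ≈ 12.455)
(P(-2) + 42)*S = (-40 + 42)*(137/11) = 2*(137/11) = 274/11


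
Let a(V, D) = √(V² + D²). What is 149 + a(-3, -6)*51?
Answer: 149 + 153*√5 ≈ 491.12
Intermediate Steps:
a(V, D) = √(D² + V²)
149 + a(-3, -6)*51 = 149 + √((-6)² + (-3)²)*51 = 149 + √(36 + 9)*51 = 149 + √45*51 = 149 + (3*√5)*51 = 149 + 153*√5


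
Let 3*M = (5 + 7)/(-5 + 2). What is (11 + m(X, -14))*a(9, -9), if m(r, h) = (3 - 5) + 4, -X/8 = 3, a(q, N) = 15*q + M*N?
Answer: 1911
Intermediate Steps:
M = -4/3 (M = ((5 + 7)/(-5 + 2))/3 = (12/(-3))/3 = (12*(-⅓))/3 = (⅓)*(-4) = -4/3 ≈ -1.3333)
a(q, N) = 15*q - 4*N/3
X = -24 (X = -8*3 = -24)
m(r, h) = 2 (m(r, h) = -2 + 4 = 2)
(11 + m(X, -14))*a(9, -9) = (11 + 2)*(15*9 - 4/3*(-9)) = 13*(135 + 12) = 13*147 = 1911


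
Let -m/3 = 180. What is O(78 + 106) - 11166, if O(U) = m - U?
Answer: -11890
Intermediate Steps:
m = -540 (m = -3*180 = -540)
O(U) = -540 - U
O(78 + 106) - 11166 = (-540 - (78 + 106)) - 11166 = (-540 - 1*184) - 11166 = (-540 - 184) - 11166 = -724 - 11166 = -11890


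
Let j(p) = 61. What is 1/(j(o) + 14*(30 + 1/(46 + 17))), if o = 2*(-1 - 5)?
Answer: 9/4331 ≈ 0.0020780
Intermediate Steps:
o = -12 (o = 2*(-6) = -12)
1/(j(o) + 14*(30 + 1/(46 + 17))) = 1/(61 + 14*(30 + 1/(46 + 17))) = 1/(61 + 14*(30 + 1/63)) = 1/(61 + 14*(1891/63)) = 1/(61 + 3782/9) = 1/(4331/9) = 9/4331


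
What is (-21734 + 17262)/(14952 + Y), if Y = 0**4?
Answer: -559/1869 ≈ -0.29909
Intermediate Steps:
Y = 0
(-21734 + 17262)/(14952 + Y) = (-21734 + 17262)/(14952 + 0) = -4472/14952 = -4472*1/14952 = -559/1869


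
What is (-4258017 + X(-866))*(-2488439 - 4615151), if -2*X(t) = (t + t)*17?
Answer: 30142627929050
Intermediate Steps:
X(t) = -17*t (X(t) = -(t + t)*17/2 = -2*t*17/2 = -17*t)
(-4258017 + X(-866))*(-2488439 - 4615151) = (-4258017 - 17*(-866))*(-2488439 - 4615151) = (-4258017 + 14722)*(-7103590) = -4243295*(-7103590) = 30142627929050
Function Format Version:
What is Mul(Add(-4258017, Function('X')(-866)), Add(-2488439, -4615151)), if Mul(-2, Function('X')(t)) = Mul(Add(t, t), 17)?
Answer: 30142627929050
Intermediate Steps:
Function('X')(t) = Mul(-17, t) (Function('X')(t) = Mul(Rational(-1, 2), Mul(Add(t, t), 17)) = Mul(Rational(-1, 2), Mul(Mul(2, t), 17)) = Mul(Rational(-1, 2), Mul(34, t)) = Mul(-17, t))
Mul(Add(-4258017, Function('X')(-866)), Add(-2488439, -4615151)) = Mul(Add(-4258017, Mul(-17, -866)), Add(-2488439, -4615151)) = Mul(Add(-4258017, 14722), -7103590) = Mul(-4243295, -7103590) = 30142627929050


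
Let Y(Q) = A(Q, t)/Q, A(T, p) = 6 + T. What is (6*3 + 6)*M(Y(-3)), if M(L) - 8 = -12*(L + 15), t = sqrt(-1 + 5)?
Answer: -3840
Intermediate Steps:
t = 2 (t = sqrt(4) = 2)
Y(Q) = (6 + Q)/Q
M(L) = -172 - 12*L (M(L) = 8 - 12*(L + 15) = 8 - 12*(15 + L) = 8 + (-180 - 12*L) = -172 - 12*L)
(6*3 + 6)*M(Y(-3)) = (6*3 + 6)*(-172 - 12*(6 - 3)/(-3)) = (18 + 6)*(-172 - (-4)*3) = 24*(-172 - 12*(-1)) = 24*(-172 + 12) = 24*(-160) = -3840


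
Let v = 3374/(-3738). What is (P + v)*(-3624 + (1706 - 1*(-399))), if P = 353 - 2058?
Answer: 691868044/267 ≈ 2.5913e+6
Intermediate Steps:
v = -241/267 (v = 3374*(-1/3738) = -241/267 ≈ -0.90262)
P = -1705
(P + v)*(-3624 + (1706 - 1*(-399))) = (-1705 - 241/267)*(-3624 + (1706 - 1*(-399))) = -455476*(-3624 + (1706 + 399))/267 = -455476*(-3624 + 2105)/267 = -455476/267*(-1519) = 691868044/267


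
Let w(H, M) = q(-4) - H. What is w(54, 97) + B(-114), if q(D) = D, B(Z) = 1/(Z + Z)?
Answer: -13225/228 ≈ -58.004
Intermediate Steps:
B(Z) = 1/(2*Z)
w(H, M) = -4 - H
w(54, 97) + B(-114) = (-4 - 1*54) + (½)/(-114) = (-4 - 54) + (½)*(-1/114) = -58 - 1/228 = -13225/228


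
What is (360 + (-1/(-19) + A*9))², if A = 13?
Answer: 82156096/361 ≈ 2.2758e+5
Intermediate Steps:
(360 + (-1/(-19) + A*9))² = (360 + (-1/(-19) + 13*9))² = (360 + (-1*(-1/19) + 117))² = (360 + (1/19 + 117))² = (360 + 2224/19)² = (9064/19)² = 82156096/361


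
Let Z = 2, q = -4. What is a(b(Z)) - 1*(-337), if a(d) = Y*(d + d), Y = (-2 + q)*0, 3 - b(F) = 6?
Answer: 337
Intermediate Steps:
b(F) = -3 (b(F) = 3 - 1*6 = 3 - 6 = -3)
Y = 0 (Y = (-2 - 4)*0 = -6*0 = 0)
a(d) = 0 (a(d) = 0*(d + d) = 0*(2*d) = 0)
a(b(Z)) - 1*(-337) = 0 - 1*(-337) = 0 + 337 = 337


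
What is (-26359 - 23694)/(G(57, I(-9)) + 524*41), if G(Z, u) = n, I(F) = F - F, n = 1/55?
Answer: -2752915/1181621 ≈ -2.3298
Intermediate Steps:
n = 1/55 ≈ 0.018182
I(F) = 0
G(Z, u) = 1/55
(-26359 - 23694)/(G(57, I(-9)) + 524*41) = (-26359 - 23694)/(1/55 + 524*41) = -50053/(1/55 + 21484) = -50053/1181621/55 = -50053*55/1181621 = -2752915/1181621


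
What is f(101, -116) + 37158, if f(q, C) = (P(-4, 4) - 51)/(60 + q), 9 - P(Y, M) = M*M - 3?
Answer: 5982383/161 ≈ 37158.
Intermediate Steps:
P(Y, M) = 12 - M² (P(Y, M) = 9 - (M*M - 3) = 9 - (M² - 3) = 9 - (-3 + M²) = 9 + (3 - M²) = 12 - M²)
f(q, C) = -55/(60 + q) (f(q, C) = ((12 - 1*4²) - 51)/(60 + q) = ((12 - 1*16) - 51)/(60 + q) = ((12 - 16) - 51)/(60 + q) = (-4 - 51)/(60 + q) = -55/(60 + q))
f(101, -116) + 37158 = -55/(60 + 101) + 37158 = -55/161 + 37158 = 5982383/161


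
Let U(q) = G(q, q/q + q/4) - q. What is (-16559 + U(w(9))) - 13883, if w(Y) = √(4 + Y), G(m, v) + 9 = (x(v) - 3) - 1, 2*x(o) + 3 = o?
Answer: -30456 - 7*√13/8 ≈ -30459.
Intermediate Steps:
x(o) = -3/2 + o/2
G(m, v) = -29/2 + v/2 (G(m, v) = -9 + (((-3/2 + v/2) - 3) - 1) = -9 + ((-9/2 + v/2) - 1) = -9 + (-11/2 + v/2) = -29/2 + v/2)
U(q) = -14 - 7*q/8 (U(q) = (-29/2 + (q/q + q/4)/2) - q = (-29/2 + (1 + q*(¼))/2) - q = (-29/2 + (1 + q/4)/2) - q = (-29/2 + (½ + q/8)) - q = (-14 + q/8) - q = -14 - 7*q/8)
(-16559 + U(w(9))) - 13883 = (-16559 + (-14 - 7*√(4 + 9)/8)) - 13883 = (-16559 + (-14 - 7*√13/8)) - 13883 = (-16573 - 7*√13/8) - 13883 = -30456 - 7*√13/8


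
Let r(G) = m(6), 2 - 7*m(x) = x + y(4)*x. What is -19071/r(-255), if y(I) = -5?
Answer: -10269/2 ≈ -5134.5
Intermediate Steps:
m(x) = 2/7 + 4*x/7 (m(x) = 2/7 - (x - 5*x)/7 = 2/7 - (-4)*x/7 = 2/7 + 4*x/7)
r(G) = 26/7 (r(G) = 2/7 + (4/7)*6 = 2/7 + 24/7 = 26/7)
-19071/r(-255) = -19071/26/7 = -19071*7/26 = -10269/2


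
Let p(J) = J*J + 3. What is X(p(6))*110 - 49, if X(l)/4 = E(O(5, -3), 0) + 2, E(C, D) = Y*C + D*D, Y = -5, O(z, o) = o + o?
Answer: 14031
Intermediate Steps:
O(z, o) = 2*o
p(J) = 3 + J² (p(J) = J² + 3 = 3 + J²)
E(C, D) = D² - 5*C (E(C, D) = -5*C + D*D = -5*C + D² = D² - 5*C)
X(l) = 128 (X(l) = 4*((0² - 10*(-3)) + 2) = 4*((0 - 5*(-6)) + 2) = 4*((0 + 30) + 2) = 4*(30 + 2) = 4*32 = 128)
X(p(6))*110 - 49 = 128*110 - 49 = 14080 - 49 = 14031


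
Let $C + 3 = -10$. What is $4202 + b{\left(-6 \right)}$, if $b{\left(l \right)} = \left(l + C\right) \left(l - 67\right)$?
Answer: $5589$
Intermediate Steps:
$C = -13$ ($C = -3 - 10 = -13$)
$b{\left(l \right)} = \left(-67 + l\right) \left(-13 + l\right)$ ($b{\left(l \right)} = \left(l - 13\right) \left(l - 67\right) = \left(-13 + l\right) \left(-67 + l\right) = \left(-67 + l\right) \left(-13 + l\right)$)
$4202 + b{\left(-6 \right)} = 4202 + \left(871 + \left(-6\right)^{2} - -480\right) = 4202 + \left(871 + 36 + 480\right) = 4202 + 1387 = 5589$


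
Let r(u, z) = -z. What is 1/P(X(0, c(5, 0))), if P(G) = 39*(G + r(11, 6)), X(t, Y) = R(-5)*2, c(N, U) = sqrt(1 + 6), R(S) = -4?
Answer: -1/546 ≈ -0.0018315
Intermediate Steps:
c(N, U) = sqrt(7)
X(t, Y) = -8 (X(t, Y) = -4*2 = -8)
P(G) = -234 + 39*G (P(G) = 39*(G - 1*6) = 39*(G - 6) = 39*(-6 + G) = -234 + 39*G)
1/P(X(0, c(5, 0))) = 1/(-234 + 39*(-8)) = 1/(-234 - 312) = 1/(-546) = -1/546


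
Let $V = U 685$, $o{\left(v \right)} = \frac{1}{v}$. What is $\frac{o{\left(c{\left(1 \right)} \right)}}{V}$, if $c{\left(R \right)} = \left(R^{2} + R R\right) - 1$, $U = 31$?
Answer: $\frac{1}{21235} \approx 4.7092 \cdot 10^{-5}$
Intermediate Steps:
$c{\left(R \right)} = -1 + 2 R^{2}$ ($c{\left(R \right)} = \left(R^{2} + R^{2}\right) - 1 = 2 R^{2} - 1 = -1 + 2 R^{2}$)
$V = 21235$ ($V = 31 \cdot 685 = 21235$)
$\frac{o{\left(c{\left(1 \right)} \right)}}{V} = \frac{1}{\left(-1 + 2 \cdot 1^{2}\right) 21235} = \frac{1}{-1 + 2 \cdot 1} \cdot \frac{1}{21235} = \frac{1}{-1 + 2} \cdot \frac{1}{21235} = 1^{-1} \cdot \frac{1}{21235} = 1 \cdot \frac{1}{21235} = \frac{1}{21235}$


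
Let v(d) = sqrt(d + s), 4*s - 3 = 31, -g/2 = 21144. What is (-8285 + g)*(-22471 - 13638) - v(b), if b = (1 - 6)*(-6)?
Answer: 1826140457 - sqrt(154)/2 ≈ 1.8261e+9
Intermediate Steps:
g = -42288 (g = -2*21144 = -42288)
b = 30 (b = -5*(-6) = 30)
s = 17/2 (s = 3/4 + (1/4)*31 = 3/4 + 31/4 = 17/2 ≈ 8.5000)
v(d) = sqrt(17/2 + d) (v(d) = sqrt(d + 17/2) = sqrt(17/2 + d))
(-8285 + g)*(-22471 - 13638) - v(b) = (-8285 - 42288)*(-22471 - 13638) - sqrt(34 + 4*30)/2 = -50573*(-36109) - sqrt(34 + 120)/2 = 1826140457 - sqrt(154)/2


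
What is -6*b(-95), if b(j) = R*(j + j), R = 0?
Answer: 0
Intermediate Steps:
b(j) = 0 (b(j) = 0*(j + j) = 0*(2*j) = 0)
-6*b(-95) = -6*0 = 0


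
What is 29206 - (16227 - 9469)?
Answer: 22448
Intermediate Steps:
29206 - (16227 - 9469) = 29206 - 1*6758 = 29206 - 6758 = 22448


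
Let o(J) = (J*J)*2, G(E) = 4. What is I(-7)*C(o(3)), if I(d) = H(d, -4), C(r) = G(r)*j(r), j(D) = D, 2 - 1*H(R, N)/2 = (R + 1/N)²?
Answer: -7281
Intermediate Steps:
H(R, N) = 4 - 2*(R + 1/N)²
o(J) = 2*J² (o(J) = J²*2 = 2*J²)
C(r) = 4*r
I(d) = 4 - (1 - 4*d)²/8 (I(d) = 4 - 2*(1 - 4*d)²/(-4)² = 4 - 2*1/16*(1 - 4*d)² = 4 - (1 - 4*d)²/8)
I(-7)*C(o(3)) = (4 - (-1 + 4*(-7))²/8)*(4*(2*3²)) = (4 - (-1 - 28)²/8)*(4*(2*9)) = (4 - ⅛*(-29)²)*(4*18) = (4 - ⅛*841)*72 = (4 - 841/8)*72 = -809/8*72 = -7281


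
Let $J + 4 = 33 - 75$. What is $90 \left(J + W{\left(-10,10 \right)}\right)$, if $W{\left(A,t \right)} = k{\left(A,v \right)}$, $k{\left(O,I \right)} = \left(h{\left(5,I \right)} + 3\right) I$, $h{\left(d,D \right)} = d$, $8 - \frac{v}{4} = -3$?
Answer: $27540$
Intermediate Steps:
$v = 44$ ($v = 32 - -12 = 32 + 12 = 44$)
$J = -46$ ($J = -4 + \left(33 - 75\right) = -4 - 42 = -46$)
$k{\left(O,I \right)} = 8 I$ ($k{\left(O,I \right)} = \left(5 + 3\right) I = 8 I$)
$W{\left(A,t \right)} = 352$ ($W{\left(A,t \right)} = 8 \cdot 44 = 352$)
$90 \left(J + W{\left(-10,10 \right)}\right) = 90 \left(-46 + 352\right) = 90 \cdot 306 = 27540$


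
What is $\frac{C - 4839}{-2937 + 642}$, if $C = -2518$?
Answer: $\frac{7357}{2295} \approx 3.2057$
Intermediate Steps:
$\frac{C - 4839}{-2937 + 642} = \frac{-2518 - 4839}{-2937 + 642} = - \frac{7357}{-2295} = \left(-7357\right) \left(- \frac{1}{2295}\right) = \frac{7357}{2295}$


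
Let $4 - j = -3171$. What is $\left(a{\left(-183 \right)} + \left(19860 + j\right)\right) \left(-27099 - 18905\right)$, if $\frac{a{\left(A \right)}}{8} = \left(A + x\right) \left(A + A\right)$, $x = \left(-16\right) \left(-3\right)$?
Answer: $-19244163260$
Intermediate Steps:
$x = 48$
$j = 3175$ ($j = 4 - -3171 = 4 + 3171 = 3175$)
$a{\left(A \right)} = 16 A \left(48 + A\right)$ ($a{\left(A \right)} = 8 \left(A + 48\right) \left(A + A\right) = 8 \left(48 + A\right) 2 A = 8 \cdot 2 A \left(48 + A\right) = 16 A \left(48 + A\right)$)
$\left(a{\left(-183 \right)} + \left(19860 + j\right)\right) \left(-27099 - 18905\right) = \left(16 \left(-183\right) \left(48 - 183\right) + \left(19860 + 3175\right)\right) \left(-27099 - 18905\right) = \left(16 \left(-183\right) \left(-135\right) + 23035\right) \left(-46004\right) = \left(395280 + 23035\right) \left(-46004\right) = 418315 \left(-46004\right) = -19244163260$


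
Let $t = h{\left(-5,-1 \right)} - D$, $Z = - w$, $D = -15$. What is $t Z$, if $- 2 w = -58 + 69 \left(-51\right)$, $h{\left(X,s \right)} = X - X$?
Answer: $- \frac{53655}{2} \approx -26828.0$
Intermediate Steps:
$h{\left(X,s \right)} = 0$
$w = \frac{3577}{2}$ ($w = - \frac{-58 + 69 \left(-51\right)}{2} = - \frac{-58 - 3519}{2} = \left(- \frac{1}{2}\right) \left(-3577\right) = \frac{3577}{2} \approx 1788.5$)
$Z = - \frac{3577}{2}$ ($Z = \left(-1\right) \frac{3577}{2} = - \frac{3577}{2} \approx -1788.5$)
$t = 15$ ($t = 0 - -15 = 0 + 15 = 15$)
$t Z = 15 \left(- \frac{3577}{2}\right) = - \frac{53655}{2}$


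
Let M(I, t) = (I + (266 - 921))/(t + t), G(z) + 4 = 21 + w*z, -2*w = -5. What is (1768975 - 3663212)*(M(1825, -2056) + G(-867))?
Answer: 8376340639081/2056 ≈ 4.0741e+9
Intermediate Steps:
w = 5/2 (w = -½*(-5) = 5/2 ≈ 2.5000)
G(z) = 17 + 5*z/2 (G(z) = -4 + (21 + 5*z/2) = 17 + 5*z/2)
M(I, t) = (-655 + I)/(2*t) (M(I, t) = (I - 655)/((2*t)) = (-655 + I)*(1/(2*t)) = (-655 + I)/(2*t))
(1768975 - 3663212)*(M(1825, -2056) + G(-867)) = (1768975 - 3663212)*((½)*(-655 + 1825)/(-2056) + (17 + (5/2)*(-867))) = -1894237*((½)*(-1/2056)*1170 + (17 - 4335/2)) = -1894237*(-585/2056 - 4301/2) = -1894237*(-4422013/2056) = 8376340639081/2056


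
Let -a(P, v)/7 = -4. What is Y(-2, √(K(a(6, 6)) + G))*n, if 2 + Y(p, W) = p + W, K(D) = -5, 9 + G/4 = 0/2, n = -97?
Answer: 388 - 97*I*√41 ≈ 388.0 - 621.1*I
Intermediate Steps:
a(P, v) = 28 (a(P, v) = -7*(-4) = 28)
G = -36 (G = -36 + 4*(0/2) = -36 + 4*(0*(½)) = -36 + 4*0 = -36 + 0 = -36)
Y(p, W) = -2 + W + p (Y(p, W) = -2 + (p + W) = -2 + (W + p) = -2 + W + p)
Y(-2, √(K(a(6, 6)) + G))*n = (-2 + √(-5 - 36) - 2)*(-97) = (-2 + √(-41) - 2)*(-97) = (-2 + I*√41 - 2)*(-97) = (-4 + I*√41)*(-97) = 388 - 97*I*√41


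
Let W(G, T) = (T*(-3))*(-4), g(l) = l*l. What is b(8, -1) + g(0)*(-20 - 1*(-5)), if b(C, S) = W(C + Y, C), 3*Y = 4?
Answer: 96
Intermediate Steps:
Y = 4/3 (Y = (⅓)*4 = 4/3 ≈ 1.3333)
g(l) = l²
W(G, T) = 12*T (W(G, T) = -3*T*(-4) = 12*T)
b(C, S) = 12*C
b(8, -1) + g(0)*(-20 - 1*(-5)) = 12*8 + 0²*(-20 - 1*(-5)) = 96 + 0*(-20 + 5) = 96 + 0*(-15) = 96 + 0 = 96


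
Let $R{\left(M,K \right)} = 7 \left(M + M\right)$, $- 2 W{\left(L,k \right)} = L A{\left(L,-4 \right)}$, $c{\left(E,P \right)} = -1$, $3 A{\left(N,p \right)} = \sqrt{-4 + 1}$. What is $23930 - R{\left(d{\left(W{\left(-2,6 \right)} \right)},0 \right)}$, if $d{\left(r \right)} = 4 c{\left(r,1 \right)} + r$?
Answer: $23986 - \frac{14 i \sqrt{3}}{3} \approx 23986.0 - 8.0829 i$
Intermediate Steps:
$A{\left(N,p \right)} = \frac{i \sqrt{3}}{3}$ ($A{\left(N,p \right)} = \frac{\sqrt{-4 + 1}}{3} = \frac{\sqrt{-3}}{3} = \frac{i \sqrt{3}}{3}$)
$W{\left(L,k \right)} = - \frac{i L \sqrt{3}}{6}$ ($W{\left(L,k \right)} = - \frac{L \frac{i \sqrt{3}}{3}}{2} = - \frac{\frac{1}{3} i L \sqrt{3}}{2} = - \frac{i L \sqrt{3}}{6}$)
$d{\left(r \right)} = -4 + r$ ($d{\left(r \right)} = 4 \left(-1\right) + r = -4 + r$)
$R{\left(M,K \right)} = 14 M$ ($R{\left(M,K \right)} = 7 \cdot 2 M = 14 M$)
$23930 - R{\left(d{\left(W{\left(-2,6 \right)} \right)},0 \right)} = 23930 - 14 \left(-4 - \frac{1}{6} i \left(-2\right) \sqrt{3}\right) = 23930 - 14 \left(-4 + \frac{i \sqrt{3}}{3}\right) = 23930 - \left(-56 + \frac{14 i \sqrt{3}}{3}\right) = 23930 + \left(56 - \frac{14 i \sqrt{3}}{3}\right) = 23986 - \frac{14 i \sqrt{3}}{3}$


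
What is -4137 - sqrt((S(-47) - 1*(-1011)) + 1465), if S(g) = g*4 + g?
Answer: -4137 - 3*sqrt(249) ≈ -4184.3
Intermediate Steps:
S(g) = 5*g (S(g) = 4*g + g = 5*g)
-4137 - sqrt((S(-47) - 1*(-1011)) + 1465) = -4137 - sqrt((5*(-47) - 1*(-1011)) + 1465) = -4137 - sqrt((-235 + 1011) + 1465) = -4137 - sqrt(776 + 1465) = -4137 - sqrt(2241) = -4137 - 3*sqrt(249)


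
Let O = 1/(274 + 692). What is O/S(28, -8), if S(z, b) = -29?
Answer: -1/28014 ≈ -3.5696e-5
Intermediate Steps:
O = 1/966 ≈ 0.0010352
O/S(28, -8) = (1/966)/(-29) = (1/966)*(-1/29) = -1/28014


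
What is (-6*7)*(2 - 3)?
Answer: 42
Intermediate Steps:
(-6*7)*(2 - 3) = -42*(-1) = 42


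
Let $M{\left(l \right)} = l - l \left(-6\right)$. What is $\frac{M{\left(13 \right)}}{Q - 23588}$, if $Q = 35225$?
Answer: $\frac{91}{11637} \approx 0.0078199$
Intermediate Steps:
$M{\left(l \right)} = 7 l$ ($M{\left(l \right)} = l - - 6 l = l + 6 l = 7 l$)
$\frac{M{\left(13 \right)}}{Q - 23588} = \frac{7 \cdot 13}{35225 - 23588} = \frac{91}{35225 - 23588} = \frac{91}{11637}$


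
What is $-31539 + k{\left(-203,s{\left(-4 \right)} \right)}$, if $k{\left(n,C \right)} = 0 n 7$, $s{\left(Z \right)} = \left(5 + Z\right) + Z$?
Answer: $-31539$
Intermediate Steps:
$s{\left(Z \right)} = 5 + 2 Z$
$k{\left(n,C \right)} = 0$ ($k{\left(n,C \right)} = 0 \cdot 7 = 0$)
$-31539 + k{\left(-203,s{\left(-4 \right)} \right)} = -31539 + 0 = -31539$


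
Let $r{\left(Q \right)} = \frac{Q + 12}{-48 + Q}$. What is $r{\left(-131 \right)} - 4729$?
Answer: $- \frac{846372}{179} \approx -4728.3$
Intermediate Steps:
$r{\left(Q \right)} = \frac{12 + Q}{-48 + Q}$
$r{\left(-131 \right)} - 4729 = \frac{12 - 131}{-48 - 131} - 4729 = \frac{1}{-179} \left(-119\right) - 4729 = \left(- \frac{1}{179}\right) \left(-119\right) - 4729 = \frac{119}{179} - 4729 = - \frac{846372}{179}$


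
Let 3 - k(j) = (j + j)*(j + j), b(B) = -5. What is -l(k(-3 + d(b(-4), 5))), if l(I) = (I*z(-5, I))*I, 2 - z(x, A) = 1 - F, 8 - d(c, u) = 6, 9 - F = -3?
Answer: -13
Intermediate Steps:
F = 12 (F = 9 - 1*(-3) = 9 + 3 = 12)
d(c, u) = 2 (d(c, u) = 8 - 1*6 = 8 - 6 = 2)
z(x, A) = 13 (z(x, A) = 2 - (1 - 1*12) = 2 - (1 - 12) = 2 - 1*(-11) = 2 + 11 = 13)
k(j) = 3 - 4*j**2 (k(j) = 3 - (j + j)*(j + j) = 3 - 2*j*2*j = 3 - 4*j**2)
l(I) = 13*I**2 (l(I) = (I*13)*I = (13*I)*I = 13*I**2)
-l(k(-3 + d(b(-4), 5))) = -13*(3 - 4*(-3 + 2)**2)**2 = -13*(3 - 4*(-1)**2)**2 = -13*(3 - 4*1)**2 = -13*(3 - 4)**2 = -13*(-1)**2 = -13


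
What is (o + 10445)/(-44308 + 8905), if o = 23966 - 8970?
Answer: -25441/35403 ≈ -0.71861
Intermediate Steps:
o = 14996
(o + 10445)/(-44308 + 8905) = (14996 + 10445)/(-44308 + 8905) = 25441/(-35403) = 25441*(-1/35403) = -25441/35403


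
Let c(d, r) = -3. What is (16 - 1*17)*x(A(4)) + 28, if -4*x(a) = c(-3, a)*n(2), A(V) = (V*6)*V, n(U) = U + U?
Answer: 25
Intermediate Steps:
n(U) = 2*U
A(V) = 6*V² (A(V) = (6*V)*V = 6*V²)
x(a) = 3 (x(a) = -(-3)*2*2/4 = -(-3)*4/4 = -¼*(-12) = 3)
(16 - 1*17)*x(A(4)) + 28 = (16 - 1*17)*3 + 28 = (16 - 17)*3 + 28 = -1*3 + 28 = -3 + 28 = 25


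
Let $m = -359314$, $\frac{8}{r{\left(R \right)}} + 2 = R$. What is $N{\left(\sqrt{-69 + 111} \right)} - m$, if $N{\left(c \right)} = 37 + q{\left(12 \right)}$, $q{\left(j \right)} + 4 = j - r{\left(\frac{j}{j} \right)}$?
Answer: $359367$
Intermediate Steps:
$r{\left(R \right)} = \frac{8}{-2 + R}$
$q{\left(j \right)} = 4 + j$ ($q{\left(j \right)} = -4 + \left(j - \frac{8}{-2 + \frac{j}{j}}\right) = -4 + \left(j - \frac{8}{-2 + 1}\right) = -4 + \left(j - \frac{8}{-1}\right) = -4 + \left(j - 8 \left(-1\right)\right) = -4 + \left(j - -8\right) = -4 + \left(j + 8\right) = -4 + \left(8 + j\right) = 4 + j$)
$N{\left(c \right)} = 53$ ($N{\left(c \right)} = 37 + \left(4 + 12\right) = 37 + 16 = 53$)
$N{\left(\sqrt{-69 + 111} \right)} - m = 53 - -359314 = 53 + 359314 = 359367$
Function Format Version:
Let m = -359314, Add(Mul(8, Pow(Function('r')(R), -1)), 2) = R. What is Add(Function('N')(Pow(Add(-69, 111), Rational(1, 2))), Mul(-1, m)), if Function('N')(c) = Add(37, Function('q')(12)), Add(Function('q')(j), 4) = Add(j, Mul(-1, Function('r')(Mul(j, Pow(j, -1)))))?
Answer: 359367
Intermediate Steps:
Function('r')(R) = Mul(8, Pow(Add(-2, R), -1))
Function('q')(j) = Add(4, j) (Function('q')(j) = Add(-4, Add(j, Mul(-1, Mul(8, Pow(Add(-2, Mul(j, Pow(j, -1))), -1))))) = Add(-4, Add(j, Mul(-1, Mul(8, Pow(Add(-2, 1), -1))))) = Add(-4, Add(j, Mul(-1, Mul(8, Pow(-1, -1))))) = Add(-4, Add(j, Mul(-1, Mul(8, -1)))) = Add(-4, Add(j, Mul(-1, -8))) = Add(-4, Add(j, 8)) = Add(-4, Add(8, j)) = Add(4, j))
Function('N')(c) = 53 (Function('N')(c) = Add(37, Add(4, 12)) = Add(37, 16) = 53)
Add(Function('N')(Pow(Add(-69, 111), Rational(1, 2))), Mul(-1, m)) = Add(53, Mul(-1, -359314)) = Add(53, 359314) = 359367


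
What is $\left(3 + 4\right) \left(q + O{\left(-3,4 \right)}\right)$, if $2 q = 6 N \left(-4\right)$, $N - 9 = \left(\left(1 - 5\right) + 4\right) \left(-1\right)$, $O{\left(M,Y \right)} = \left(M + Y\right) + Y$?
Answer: $-721$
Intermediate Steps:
$O{\left(M,Y \right)} = M + 2 Y$
$N = 9$ ($N = 9 + \left(\left(1 - 5\right) + 4\right) \left(-1\right) = 9 + \left(-4 + 4\right) \left(-1\right) = 9 + 0 \left(-1\right) = 9 + 0 = 9$)
$q = -108$ ($q = \frac{6 \cdot 9 \left(-4\right)}{2} = \frac{54 \left(-4\right)}{2} = \frac{1}{2} \left(-216\right) = -108$)
$\left(3 + 4\right) \left(q + O{\left(-3,4 \right)}\right) = \left(3 + 4\right) \left(-108 + \left(-3 + 2 \cdot 4\right)\right) = 7 \left(-108 + \left(-3 + 8\right)\right) = 7 \left(-108 + 5\right) = 7 \left(-103\right) = -721$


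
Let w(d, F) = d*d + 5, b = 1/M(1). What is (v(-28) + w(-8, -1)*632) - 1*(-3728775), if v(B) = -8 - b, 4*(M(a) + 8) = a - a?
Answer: 30179001/8 ≈ 3.7724e+6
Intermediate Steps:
M(a) = -8 (M(a) = -8 + (a - a)/4 = -8 + (1/4)*0 = -8 + 0 = -8)
b = -1/8 (b = 1/(-8) = -1/8 ≈ -0.12500)
v(B) = -63/8 (v(B) = -8 - 1*(-1/8) = -8 + 1/8 = -63/8)
w(d, F) = 5 + d**2 (w(d, F) = d**2 + 5 = 5 + d**2)
(v(-28) + w(-8, -1)*632) - 1*(-3728775) = (-63/8 + (5 + (-8)**2)*632) - 1*(-3728775) = (-63/8 + (5 + 64)*632) + 3728775 = (-63/8 + 69*632) + 3728775 = (-63/8 + 43608) + 3728775 = 348801/8 + 3728775 = 30179001/8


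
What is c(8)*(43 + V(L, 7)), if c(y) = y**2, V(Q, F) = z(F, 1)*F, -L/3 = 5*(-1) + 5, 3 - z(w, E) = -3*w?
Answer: 13504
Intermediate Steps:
z(w, E) = 3 + 3*w (z(w, E) = 3 - (-3)*w = 3 + 3*w)
L = 0 (L = -3*(5*(-1) + 5) = -3*(-5 + 5) = -3*0 = 0)
V(Q, F) = F*(3 + 3*F) (V(Q, F) = (3 + 3*F)*F = F*(3 + 3*F))
c(8)*(43 + V(L, 7)) = 8**2*(43 + 3*7*(1 + 7)) = 64*(43 + 3*7*8) = 64*(43 + 168) = 64*211 = 13504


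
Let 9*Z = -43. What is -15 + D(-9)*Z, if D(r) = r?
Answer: 28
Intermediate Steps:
Z = -43/9 (Z = (⅑)*(-43) = -43/9 ≈ -4.7778)
-15 + D(-9)*Z = -15 - 9*(-43/9) = -15 + 43 = 28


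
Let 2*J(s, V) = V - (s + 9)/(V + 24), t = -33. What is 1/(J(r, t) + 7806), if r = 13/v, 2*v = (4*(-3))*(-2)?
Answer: 216/1682653 ≈ 0.00012837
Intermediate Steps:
v = 12 (v = ((4*(-3))*(-2))/2 = (-12*(-2))/2 = (½)*24 = 12)
r = 13/12 ≈ 1.0833
J(s, V) = V/2 - (9 + s)/(2*(24 + V)) (J(s, V) = (V - (s + 9)/(V + 24))/2 = (V - (9 + s)/(24 + V))/2 = V/2 - (9 + s)/(2*(24 + V)))
1/(J(r, t) + 7806) = 1/((-9 + (-33)² - 1*13/12 + 24*(-33))/(2*(24 - 33)) + 7806) = 1/((½)*(-9 + 1089 - 13/12 - 792)/(-9) + 7806) = 1/((½)*(-⅑)*(3443/12) + 7806) = 1/(-3443/216 + 7806) = 1/(1682653/216) = 216/1682653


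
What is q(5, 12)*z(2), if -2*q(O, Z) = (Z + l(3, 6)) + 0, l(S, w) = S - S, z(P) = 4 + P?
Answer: -36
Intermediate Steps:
l(S, w) = 0
q(O, Z) = -Z/2 (q(O, Z) = -((Z + 0) + 0)/2 = -(Z + 0)/2 = -Z/2)
q(5, 12)*z(2) = (-½*12)*(4 + 2) = -6*6 = -36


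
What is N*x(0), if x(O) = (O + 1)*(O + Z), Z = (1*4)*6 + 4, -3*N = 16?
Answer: -448/3 ≈ -149.33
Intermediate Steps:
N = -16/3 (N = -⅓*16 = -16/3 ≈ -5.3333)
Z = 28 (Z = 4*6 + 4 = 24 + 4 = 28)
x(O) = (1 + O)*(28 + O) (x(O) = (O + 1)*(O + 28) = (1 + O)*(28 + O))
N*x(0) = -16*(28 + 0² + 29*0)/3 = -16*(28 + 0 + 0)/3 = -16/3*28 = -448/3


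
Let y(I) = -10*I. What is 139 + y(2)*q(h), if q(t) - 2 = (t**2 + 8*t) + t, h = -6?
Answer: 459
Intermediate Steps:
q(t) = 2 + t**2 + 9*t (q(t) = 2 + ((t**2 + 8*t) + t) = 2 + (t**2 + 9*t) = 2 + t**2 + 9*t)
139 + y(2)*q(h) = 139 + (-10*2)*(2 + (-6)**2 + 9*(-6)) = 139 - 20*(2 + 36 - 54) = 139 - 20*(-16) = 139 + 320 = 459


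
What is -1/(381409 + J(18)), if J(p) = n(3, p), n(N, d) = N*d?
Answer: -1/381463 ≈ -2.6215e-6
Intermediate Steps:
J(p) = 3*p
-1/(381409 + J(18)) = -1/(381409 + 3*18) = -1/(381409 + 54) = -1/381463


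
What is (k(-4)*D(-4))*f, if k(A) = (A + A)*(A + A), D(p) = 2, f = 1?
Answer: 128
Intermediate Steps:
k(A) = 4*A² (k(A) = (2*A)*(2*A) = 4*A²)
(k(-4)*D(-4))*f = ((4*(-4)²)*2)*1 = ((4*16)*2)*1 = (64*2)*1 = 128*1 = 128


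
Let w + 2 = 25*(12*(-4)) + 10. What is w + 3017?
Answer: 1825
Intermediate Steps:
w = -1192 (w = -2 + (25*(12*(-4)) + 10) = -2 + (25*(-48) + 10) = -2 + (-1200 + 10) = -2 - 1190 = -1192)
w + 3017 = -1192 + 3017 = 1825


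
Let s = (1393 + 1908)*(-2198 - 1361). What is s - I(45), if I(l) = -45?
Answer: -11748214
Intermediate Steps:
s = -11748259 (s = 3301*(-3559) = -11748259)
s - I(45) = -11748259 - 1*(-45) = -11748259 + 45 = -11748214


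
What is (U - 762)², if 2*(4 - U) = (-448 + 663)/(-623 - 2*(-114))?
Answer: 14333117841/24964 ≈ 5.7415e+5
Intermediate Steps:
U = 675/158 (U = 4 - (-448 + 663)/(2*(-623 - 2*(-114))) = 4 - 215/(2*(-623 + 228)) = 4 - 215/(2*(-395)) = 4 - 215*(-1)/(2*395) = 4 - ½*(-43/79) = 4 + 43/158 = 675/158 ≈ 4.2721)
(U - 762)² = (675/158 - 762)² = (-119721/158)² = 14333117841/24964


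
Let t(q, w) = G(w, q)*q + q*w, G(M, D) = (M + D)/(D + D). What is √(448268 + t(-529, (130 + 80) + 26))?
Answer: 7*√26390/2 ≈ 568.58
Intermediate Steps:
G(M, D) = (D + M)/(2*D) (G(M, D) = (D + M)/((2*D)) = (D + M)*(1/(2*D)) = (D + M)/(2*D))
t(q, w) = q/2 + w/2 + q*w (t(q, w) = ((q + w)/(2*q))*q + q*w = (q/2 + w/2) + q*w = q/2 + w/2 + q*w)
√(448268 + t(-529, (130 + 80) + 26)) = √(448268 + ((½)*(-529) + ((130 + 80) + 26)/2 - 529*((130 + 80) + 26))) = √(448268 + (-529/2 + (210 + 26)/2 - 529*(210 + 26))) = √(448268 + (-529/2 + (½)*236 - 529*236)) = √(448268 + (-529/2 + 118 - 124844)) = √(448268 - 249981/2) = √(646555/2) = 7*√26390/2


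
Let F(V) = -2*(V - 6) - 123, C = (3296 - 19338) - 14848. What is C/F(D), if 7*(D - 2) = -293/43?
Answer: 9297890/34029 ≈ 273.23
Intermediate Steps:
D = 309/301 (D = 2 + (-293/43)/7 = 2 + (-293*1/43)/7 = 2 + (⅐)*(-293/43) = 2 - 293/301 = 309/301 ≈ 1.0266)
C = -30890 (C = -16042 - 14848 = -30890)
F(V) = -111 - 2*V (F(V) = -2*(-6 + V) - 123 = (12 - 2*V) - 123 = -111 - 2*V)
C/F(D) = -30890/(-111 - 2*309/301) = -30890/(-111 - 618/301) = -30890/(-34029/301) = -30890*(-301/34029) = 9297890/34029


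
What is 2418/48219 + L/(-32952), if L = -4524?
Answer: 8272797/44136458 ≈ 0.18744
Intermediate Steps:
2418/48219 + L/(-32952) = 2418/48219 - 4524/(-32952) = 2418*(1/48219) - 4524*(-1/32952) = 806/16073 + 377/2746 = 8272797/44136458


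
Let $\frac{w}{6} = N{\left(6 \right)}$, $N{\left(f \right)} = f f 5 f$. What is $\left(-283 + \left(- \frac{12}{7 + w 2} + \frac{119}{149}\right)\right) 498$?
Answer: $- \frac{271528625592}{1932083} \approx -1.4054 \cdot 10^{5}$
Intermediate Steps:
$N{\left(f \right)} = 5 f^{3}$ ($N{\left(f \right)} = f 5 f f = 5 f^{2} f = 5 f^{3}$)
$w = 6480$ ($w = 6 \cdot 5 \cdot 6^{3} = 6 \cdot 5 \cdot 216 = 6 \cdot 1080 = 6480$)
$\left(-283 + \left(- \frac{12}{7 + w 2} + \frac{119}{149}\right)\right) 498 = \left(-283 + \left(- \frac{12}{7 + 6480 \cdot 2} + \frac{119}{149}\right)\right) 498 = \left(-283 + \left(- \frac{12}{7 + 12960} + 119 \cdot \frac{1}{149}\right)\right) 498 = \left(-283 + \left(- \frac{12}{12967} + \frac{119}{149}\right)\right) 498 = \left(-283 + \frac{1541285}{1932083}\right) 498 = \left(- \frac{545238204}{1932083}\right) 498 = - \frac{271528625592}{1932083}$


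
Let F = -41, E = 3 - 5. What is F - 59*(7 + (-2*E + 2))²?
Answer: -10012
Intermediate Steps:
E = -2
F - 59*(7 + (-2*E + 2))² = -41 - 59*(7 + (-2*(-2) + 2))² = -41 - 59*(7 + (4 + 2))² = -41 - 59*(7 + 6)² = -41 - 59*13² = -41 - 59*169 = -41 - 9971 = -10012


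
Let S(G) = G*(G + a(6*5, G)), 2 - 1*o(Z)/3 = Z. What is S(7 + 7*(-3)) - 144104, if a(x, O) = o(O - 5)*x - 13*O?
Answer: -172916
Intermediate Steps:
o(Z) = 6 - 3*Z
a(x, O) = -13*O + x*(21 - 3*O) (a(x, O) = (6 - 3*(O - 5))*x - 13*O = (6 - 3*(-5 + O))*x - 13*O = (6 + (15 - 3*O))*x - 13*O = (21 - 3*O)*x - 13*O = x*(21 - 3*O) - 13*O = -13*O + x*(21 - 3*O))
S(G) = G*(630 - 102*G) (S(G) = G*(G + (-13*G - 3*6*5*(-7 + G))) = G*(G + (-13*G - 3*30*(-7 + G))) = G*(G + (-13*G + (630 - 90*G))) = G*(G + (630 - 103*G)) = G*(630 - 102*G))
S(7 + 7*(-3)) - 144104 = 6*(7 + 7*(-3))*(105 - 17*(7 + 7*(-3))) - 144104 = 6*(7 - 21)*(105 - 17*(7 - 21)) - 144104 = 6*(-14)*(105 - 17*(-14)) - 144104 = 6*(-14)*(105 + 238) - 144104 = 6*(-14)*343 - 144104 = -28812 - 144104 = -172916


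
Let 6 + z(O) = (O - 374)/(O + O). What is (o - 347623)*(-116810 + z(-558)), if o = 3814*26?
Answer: 8097634354829/279 ≈ 2.9024e+10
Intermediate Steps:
o = 99164
z(O) = -6 + (-374 + O)/(2*O) (z(O) = -6 + (O - 374)/(O + O) = -6 + (-374 + O)/((2*O)) = -6 + (-374 + O)*(1/(2*O)) = -6 + (-374 + O)/(2*O))
(o - 347623)*(-116810 + z(-558)) = (99164 - 347623)*(-116810 + (-11/2 - 187/(-558))) = -248459*(-116810 + (-11/2 - 187*(-1/558))) = -248459*(-116810 + (-11/2 + 187/558)) = -248459*(-116810 - 1441/279) = -248459*(-32591431/279) = 8097634354829/279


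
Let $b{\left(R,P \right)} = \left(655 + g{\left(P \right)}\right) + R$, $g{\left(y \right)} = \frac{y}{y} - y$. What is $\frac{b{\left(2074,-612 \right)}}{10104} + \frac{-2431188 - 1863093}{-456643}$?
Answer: $\frac{7485919355}{768986812} \approx 9.7348$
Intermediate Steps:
$g{\left(y \right)} = 1 - y$
$b{\left(R,P \right)} = 656 + R - P$ ($b{\left(R,P \right)} = \left(655 - \left(-1 + P\right)\right) + R = \left(656 - P\right) + R = 656 + R - P$)
$\frac{b{\left(2074,-612 \right)}}{10104} + \frac{-2431188 - 1863093}{-456643} = \frac{656 + 2074 - -612}{10104} + \frac{-2431188 - 1863093}{-456643} = \left(656 + 2074 + 612\right) \frac{1}{10104} + \left(-2431188 - 1863093\right) \left(- \frac{1}{456643}\right) = 3342 \cdot \frac{1}{10104} - - \frac{4294281}{456643} = \frac{557}{1684} + \frac{4294281}{456643} = \frac{7485919355}{768986812}$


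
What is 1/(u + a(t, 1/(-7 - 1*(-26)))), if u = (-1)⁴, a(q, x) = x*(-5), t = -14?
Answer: 19/14 ≈ 1.3571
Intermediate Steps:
a(q, x) = -5*x
u = 1
1/(u + a(t, 1/(-7 - 1*(-26)))) = 1/(1 - 5/(-7 - 1*(-26))) = 1/(1 - 5/(-7 + 26)) = 1/(1 - 5/19) = 1/(14/19) = 19/14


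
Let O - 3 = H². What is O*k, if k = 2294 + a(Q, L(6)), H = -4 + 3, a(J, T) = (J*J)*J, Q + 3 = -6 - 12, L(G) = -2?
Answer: -27868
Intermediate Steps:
Q = -21 (Q = -3 + (-6 - 12) = -3 - 18 = -21)
a(J, T) = J³ (a(J, T) = J²*J = J³)
H = -1
O = 4 (O = 3 + (-1)² = 3 + 1 = 4)
k = -6967 (k = 2294 + (-21)³ = 2294 - 9261 = -6967)
O*k = 4*(-6967) = -27868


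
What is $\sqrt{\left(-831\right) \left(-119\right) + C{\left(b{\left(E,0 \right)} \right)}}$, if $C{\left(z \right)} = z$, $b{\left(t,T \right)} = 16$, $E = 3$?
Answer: $\sqrt{98905} \approx 314.49$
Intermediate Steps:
$\sqrt{\left(-831\right) \left(-119\right) + C{\left(b{\left(E,0 \right)} \right)}} = \sqrt{\left(-831\right) \left(-119\right) + 16} = \sqrt{98889 + 16} = \sqrt{98905}$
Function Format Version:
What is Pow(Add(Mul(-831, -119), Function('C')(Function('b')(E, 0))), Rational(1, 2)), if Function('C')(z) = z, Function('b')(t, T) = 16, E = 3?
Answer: Pow(98905, Rational(1, 2)) ≈ 314.49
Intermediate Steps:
Pow(Add(Mul(-831, -119), Function('C')(Function('b')(E, 0))), Rational(1, 2)) = Pow(Add(Mul(-831, -119), 16), Rational(1, 2)) = Pow(Add(98889, 16), Rational(1, 2)) = Pow(98905, Rational(1, 2))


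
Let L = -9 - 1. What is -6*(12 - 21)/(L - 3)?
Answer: -54/13 ≈ -4.1538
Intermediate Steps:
L = -10
-6*(12 - 21)/(L - 3) = -6*(12 - 21)/(-10 - 3) = -(-54)/(-13) = -(-54)*(-1)/13 = -6*9/13 = -54/13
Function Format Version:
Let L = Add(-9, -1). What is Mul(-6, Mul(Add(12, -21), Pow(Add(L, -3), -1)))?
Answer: Rational(-54, 13) ≈ -4.1538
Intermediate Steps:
L = -10
Mul(-6, Mul(Add(12, -21), Pow(Add(L, -3), -1))) = Mul(-6, Mul(Add(12, -21), Pow(Add(-10, -3), -1))) = Mul(-6, Mul(-9, Pow(-13, -1))) = Mul(-6, Mul(-9, Rational(-1, 13))) = Mul(-6, Rational(9, 13)) = Rational(-54, 13)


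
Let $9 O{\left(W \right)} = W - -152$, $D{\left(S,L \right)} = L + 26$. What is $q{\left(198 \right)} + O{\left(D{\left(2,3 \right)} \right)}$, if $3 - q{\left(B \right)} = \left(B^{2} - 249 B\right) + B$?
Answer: $\frac{89308}{9} \approx 9923.1$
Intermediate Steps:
$D{\left(S,L \right)} = 26 + L$
$O{\left(W \right)} = \frac{152}{9} + \frac{W}{9}$ ($O{\left(W \right)} = \frac{W - -152}{9} = \frac{W + 152}{9} = \frac{152 + W}{9} = \frac{152}{9} + \frac{W}{9}$)
$q{\left(B \right)} = 3 - B^{2} + 248 B$ ($q{\left(B \right)} = 3 - \left(\left(B^{2} - 249 B\right) + B\right) = 3 - \left(B^{2} - 248 B\right) = 3 - B^{2} + 248 B$)
$q{\left(198 \right)} + O{\left(D{\left(2,3 \right)} \right)} = \left(3 - 198^{2} + 248 \cdot 198\right) + \left(\frac{152}{9} + \frac{26 + 3}{9}\right) = \left(3 - 39204 + 49104\right) + \left(\frac{152}{9} + \frac{1}{9} \cdot 29\right) = \left(3 - 39204 + 49104\right) + \left(\frac{152}{9} + \frac{29}{9}\right) = 9903 + \frac{181}{9} = \frac{89308}{9}$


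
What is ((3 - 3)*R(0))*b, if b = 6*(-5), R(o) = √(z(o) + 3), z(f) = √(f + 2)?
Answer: 0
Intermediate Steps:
z(f) = √(2 + f)
R(o) = √(3 + √(2 + o)) (R(o) = √(√(2 + o) + 3) = √(3 + √(2 + o)))
b = -30
((3 - 3)*R(0))*b = ((3 - 3)*√(3 + √(2 + 0)))*(-30) = (0*√(3 + √2))*(-30) = 0*(-30) = 0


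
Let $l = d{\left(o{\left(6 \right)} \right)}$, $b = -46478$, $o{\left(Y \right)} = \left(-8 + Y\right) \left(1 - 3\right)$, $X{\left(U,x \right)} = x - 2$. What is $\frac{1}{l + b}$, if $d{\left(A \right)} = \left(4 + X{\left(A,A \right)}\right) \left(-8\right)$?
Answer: $- \frac{1}{46526} \approx -2.1493 \cdot 10^{-5}$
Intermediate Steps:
$X{\left(U,x \right)} = -2 + x$
$o{\left(Y \right)} = 16 - 2 Y$ ($o{\left(Y \right)} = \left(-8 + Y\right) \left(-2\right) = 16 - 2 Y$)
$d{\left(A \right)} = -16 - 8 A$ ($d{\left(A \right)} = \left(4 + \left(-2 + A\right)\right) \left(-8\right) = \left(2 + A\right) \left(-8\right) = -16 - 8 A$)
$l = -48$ ($l = -16 - 8 \left(16 - 12\right) = -16 - 32 = -48$)
$\frac{1}{l + b} = \frac{1}{-48 - 46478} = \frac{1}{-46526} = - \frac{1}{46526}$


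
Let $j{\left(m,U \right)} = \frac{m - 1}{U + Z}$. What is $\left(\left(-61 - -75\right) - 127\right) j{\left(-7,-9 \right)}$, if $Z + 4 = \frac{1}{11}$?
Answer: $- \frac{4972}{71} \approx -70.028$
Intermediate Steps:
$Z = - \frac{43}{11}$ ($Z = -4 + \frac{1}{11} = - \frac{43}{11} \approx -3.9091$)
$j{\left(m,U \right)} = \frac{-1 + m}{- \frac{43}{11} + U}$ ($j{\left(m,U \right)} = \frac{m - 1}{U - \frac{43}{11}} = \frac{-1 + m}{- \frac{43}{11} + U}$)
$\left(\left(-61 - -75\right) - 127\right) j{\left(-7,-9 \right)} = \left(\left(-61 - -75\right) - 127\right) \frac{11 \left(-1 - 7\right)}{-43 + 11 \left(-9\right)} = \left(\left(-61 + 75\right) - 127\right) 11 \frac{1}{-43 - 99} \left(-8\right) = \left(14 - 127\right) 11 \frac{1}{-142} \left(-8\right) = - 113 \cdot 11 \left(- \frac{1}{142}\right) \left(-8\right) = \left(-113\right) \frac{44}{71} = - \frac{4972}{71}$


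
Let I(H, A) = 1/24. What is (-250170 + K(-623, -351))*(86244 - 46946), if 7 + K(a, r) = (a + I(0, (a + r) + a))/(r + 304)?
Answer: -5544647268545/564 ≈ -9.8309e+9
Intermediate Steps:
I(H, A) = 1/24
K(a, r) = -7 + (1/24 + a)/(304 + r) (K(a, r) = -7 + (a + 1/24)/(r + 304) = -7 + (1/24 + a)/(304 + r))
(-250170 + K(-623, -351))*(86244 - 46946) = (-250170 + (-51071/24 - 623 - 7*(-351))/(304 - 351))*(86244 - 46946) = (-250170 + (-51071/24 - 623 + 2457)/(-47))*39298 = (-250170 - 1/47*(-7055/24))*39298 = (-250170 + 7055/1128)*39298 = -282184705/1128*39298 = -5544647268545/564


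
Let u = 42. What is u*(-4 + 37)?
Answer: 1386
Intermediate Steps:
u*(-4 + 37) = 42*(-4 + 37) = 42*33 = 1386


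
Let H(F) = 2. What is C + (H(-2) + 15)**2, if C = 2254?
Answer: 2543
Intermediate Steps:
C + (H(-2) + 15)**2 = 2254 + (2 + 15)**2 = 2254 + 17**2 = 2254 + 289 = 2543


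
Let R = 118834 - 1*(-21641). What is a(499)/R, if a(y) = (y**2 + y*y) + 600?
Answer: 498602/140475 ≈ 3.5494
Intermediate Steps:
R = 140475 (R = 118834 + 21641 = 140475)
a(y) = 600 + 2*y**2 (a(y) = (y**2 + y**2) + 600 = 2*y**2 + 600 = 600 + 2*y**2)
a(499)/R = (600 + 2*499**2)/140475 = (600 + 2*249001)*(1/140475) = (600 + 498002)*(1/140475) = 498602*(1/140475) = 498602/140475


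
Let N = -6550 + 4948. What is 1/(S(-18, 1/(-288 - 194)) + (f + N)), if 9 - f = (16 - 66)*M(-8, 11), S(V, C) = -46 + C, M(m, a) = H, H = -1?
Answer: -482/814099 ≈ -0.00059207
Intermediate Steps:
N = -1602
M(m, a) = -1
f = -41 (f = 9 - (16 - 66)*(-1) = 9 - (-50)*(-1) = 9 - 1*50 = 9 - 50 = -41)
1/(S(-18, 1/(-288 - 194)) + (f + N)) = 1/((-46 + 1/(-288 - 194)) + (-41 - 1602)) = 1/((-46 + 1/(-482)) - 1643) = 1/((-46 - 1/482) - 1643) = 1/(-22173/482 - 1643) = 1/(-814099/482) = -482/814099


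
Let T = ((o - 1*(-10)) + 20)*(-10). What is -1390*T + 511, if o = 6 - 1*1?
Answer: 487011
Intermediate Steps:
o = 5 (o = 6 - 1 = 5)
T = -350 (T = ((5 - 1*(-10)) + 20)*(-10) = ((5 + 10) + 20)*(-10) = (15 + 20)*(-10) = 35*(-10) = -350)
-1390*T + 511 = -1390*(-350) + 511 = 486500 + 511 = 487011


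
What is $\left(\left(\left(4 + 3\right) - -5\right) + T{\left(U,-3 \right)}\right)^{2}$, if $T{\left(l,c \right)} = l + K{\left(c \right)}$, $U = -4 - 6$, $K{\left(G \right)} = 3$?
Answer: $25$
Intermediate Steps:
$U = -10$ ($U = -4 - 6 = -10$)
$T{\left(l,c \right)} = 3 + l$ ($T{\left(l,c \right)} = l + 3 = 3 + l$)
$\left(\left(\left(4 + 3\right) - -5\right) + T{\left(U,-3 \right)}\right)^{2} = \left(\left(\left(4 + 3\right) - -5\right) + \left(3 - 10\right)\right)^{2} = \left(\left(7 + 5\right) - 7\right)^{2} = \left(12 - 7\right)^{2} = 5^{2} = 25$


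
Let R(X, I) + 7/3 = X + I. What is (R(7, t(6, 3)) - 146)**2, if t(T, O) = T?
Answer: 164836/9 ≈ 18315.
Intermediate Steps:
R(X, I) = -7/3 + I + X (R(X, I) = -7/3 + (X + I) = -7/3 + (I + X) = -7/3 + I + X)
(R(7, t(6, 3)) - 146)**2 = ((-7/3 + 6 + 7) - 146)**2 = (32/3 - 146)**2 = (-406/3)**2 = 164836/9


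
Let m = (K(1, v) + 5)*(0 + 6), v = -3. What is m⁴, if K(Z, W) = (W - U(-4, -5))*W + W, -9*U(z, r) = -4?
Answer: 29986576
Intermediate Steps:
U(z, r) = 4/9 (U(z, r) = -⅑*(-4) = 4/9)
K(Z, W) = W + W*(-4/9 + W) (K(Z, W) = (W - 1*4/9)*W + W = (W - 4/9)*W + W = (-4/9 + W)*W + W = W*(-4/9 + W) + W = W + W*(-4/9 + W))
m = 74 (m = ((⅑)*(-3)*(5 + 9*(-3)) + 5)*(0 + 6) = ((⅑)*(-3)*(5 - 27) + 5)*6 = ((⅑)*(-3)*(-22) + 5)*6 = (22/3 + 5)*6 = (37/3)*6 = 74)
m⁴ = 74⁴ = 29986576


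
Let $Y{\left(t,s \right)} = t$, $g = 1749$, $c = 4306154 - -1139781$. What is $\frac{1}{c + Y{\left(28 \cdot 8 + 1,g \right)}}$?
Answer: $\frac{1}{5446160} \approx 1.8362 \cdot 10^{-7}$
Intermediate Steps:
$c = 5445935$ ($c = 4306154 + 1139781 = 5445935$)
$\frac{1}{c + Y{\left(28 \cdot 8 + 1,g \right)}} = \frac{1}{5445935 + \left(28 \cdot 8 + 1\right)} = \frac{1}{5445935 + \left(224 + 1\right)} = \frac{1}{5445935 + 225} = \frac{1}{5446160}$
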